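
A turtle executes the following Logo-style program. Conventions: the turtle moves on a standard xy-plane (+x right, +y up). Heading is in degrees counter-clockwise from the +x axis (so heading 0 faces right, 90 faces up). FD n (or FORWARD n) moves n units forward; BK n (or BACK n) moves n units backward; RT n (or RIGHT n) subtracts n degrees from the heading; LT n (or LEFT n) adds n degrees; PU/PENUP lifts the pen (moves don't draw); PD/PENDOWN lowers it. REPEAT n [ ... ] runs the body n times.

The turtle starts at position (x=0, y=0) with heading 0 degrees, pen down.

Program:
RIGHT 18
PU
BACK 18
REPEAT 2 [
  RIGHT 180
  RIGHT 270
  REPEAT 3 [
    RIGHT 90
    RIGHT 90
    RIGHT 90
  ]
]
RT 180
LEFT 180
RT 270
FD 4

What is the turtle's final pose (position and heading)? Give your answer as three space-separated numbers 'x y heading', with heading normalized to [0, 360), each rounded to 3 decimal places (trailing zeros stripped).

Answer: -15.883 9.367 72

Derivation:
Executing turtle program step by step:
Start: pos=(0,0), heading=0, pen down
RT 18: heading 0 -> 342
PU: pen up
BK 18: (0,0) -> (-17.119,5.562) [heading=342, move]
REPEAT 2 [
  -- iteration 1/2 --
  RT 180: heading 342 -> 162
  RT 270: heading 162 -> 252
  REPEAT 3 [
    -- iteration 1/3 --
    RT 90: heading 252 -> 162
    RT 90: heading 162 -> 72
    RT 90: heading 72 -> 342
    -- iteration 2/3 --
    RT 90: heading 342 -> 252
    RT 90: heading 252 -> 162
    RT 90: heading 162 -> 72
    -- iteration 3/3 --
    RT 90: heading 72 -> 342
    RT 90: heading 342 -> 252
    RT 90: heading 252 -> 162
  ]
  -- iteration 2/2 --
  RT 180: heading 162 -> 342
  RT 270: heading 342 -> 72
  REPEAT 3 [
    -- iteration 1/3 --
    RT 90: heading 72 -> 342
    RT 90: heading 342 -> 252
    RT 90: heading 252 -> 162
    -- iteration 2/3 --
    RT 90: heading 162 -> 72
    RT 90: heading 72 -> 342
    RT 90: heading 342 -> 252
    -- iteration 3/3 --
    RT 90: heading 252 -> 162
    RT 90: heading 162 -> 72
    RT 90: heading 72 -> 342
  ]
]
RT 180: heading 342 -> 162
LT 180: heading 162 -> 342
RT 270: heading 342 -> 72
FD 4: (-17.119,5.562) -> (-15.883,9.367) [heading=72, move]
Final: pos=(-15.883,9.367), heading=72, 0 segment(s) drawn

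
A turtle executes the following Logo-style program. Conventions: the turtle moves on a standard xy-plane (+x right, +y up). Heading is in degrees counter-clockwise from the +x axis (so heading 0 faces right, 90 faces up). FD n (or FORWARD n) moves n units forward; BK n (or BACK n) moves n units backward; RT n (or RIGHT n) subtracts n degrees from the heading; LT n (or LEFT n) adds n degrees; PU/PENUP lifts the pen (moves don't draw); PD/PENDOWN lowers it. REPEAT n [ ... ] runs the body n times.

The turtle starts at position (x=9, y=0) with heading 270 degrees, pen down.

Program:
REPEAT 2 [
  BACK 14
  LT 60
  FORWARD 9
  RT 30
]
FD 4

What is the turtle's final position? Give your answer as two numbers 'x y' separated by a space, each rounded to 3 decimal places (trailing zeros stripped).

Executing turtle program step by step:
Start: pos=(9,0), heading=270, pen down
REPEAT 2 [
  -- iteration 1/2 --
  BK 14: (9,0) -> (9,14) [heading=270, draw]
  LT 60: heading 270 -> 330
  FD 9: (9,14) -> (16.794,9.5) [heading=330, draw]
  RT 30: heading 330 -> 300
  -- iteration 2/2 --
  BK 14: (16.794,9.5) -> (9.794,21.624) [heading=300, draw]
  LT 60: heading 300 -> 0
  FD 9: (9.794,21.624) -> (18.794,21.624) [heading=0, draw]
  RT 30: heading 0 -> 330
]
FD 4: (18.794,21.624) -> (22.258,19.624) [heading=330, draw]
Final: pos=(22.258,19.624), heading=330, 5 segment(s) drawn

Answer: 22.258 19.624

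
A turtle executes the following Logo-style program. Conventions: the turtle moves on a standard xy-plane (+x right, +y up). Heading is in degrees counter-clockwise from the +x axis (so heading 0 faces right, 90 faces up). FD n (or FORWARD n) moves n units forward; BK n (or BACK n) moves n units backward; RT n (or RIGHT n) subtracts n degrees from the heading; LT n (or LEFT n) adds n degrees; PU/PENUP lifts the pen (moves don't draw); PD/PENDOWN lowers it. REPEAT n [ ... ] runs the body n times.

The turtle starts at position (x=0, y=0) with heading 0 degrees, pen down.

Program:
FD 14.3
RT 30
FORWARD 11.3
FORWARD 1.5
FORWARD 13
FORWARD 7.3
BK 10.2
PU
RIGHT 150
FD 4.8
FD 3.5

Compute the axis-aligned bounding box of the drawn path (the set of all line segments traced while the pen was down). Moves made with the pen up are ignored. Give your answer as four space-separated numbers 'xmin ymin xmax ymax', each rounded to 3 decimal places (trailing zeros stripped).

Executing turtle program step by step:
Start: pos=(0,0), heading=0, pen down
FD 14.3: (0,0) -> (14.3,0) [heading=0, draw]
RT 30: heading 0 -> 330
FD 11.3: (14.3,0) -> (24.086,-5.65) [heading=330, draw]
FD 1.5: (24.086,-5.65) -> (25.385,-6.4) [heading=330, draw]
FD 13: (25.385,-6.4) -> (36.643,-12.9) [heading=330, draw]
FD 7.3: (36.643,-12.9) -> (42.965,-16.55) [heading=330, draw]
BK 10.2: (42.965,-16.55) -> (34.132,-11.45) [heading=330, draw]
PU: pen up
RT 150: heading 330 -> 180
FD 4.8: (34.132,-11.45) -> (29.332,-11.45) [heading=180, move]
FD 3.5: (29.332,-11.45) -> (25.832,-11.45) [heading=180, move]
Final: pos=(25.832,-11.45), heading=180, 6 segment(s) drawn

Segment endpoints: x in {0, 14.3, 24.086, 25.385, 34.132, 36.643, 42.965}, y in {-16.55, -12.9, -11.45, -6.4, -5.65, 0}
xmin=0, ymin=-16.55, xmax=42.965, ymax=0

Answer: 0 -16.55 42.965 0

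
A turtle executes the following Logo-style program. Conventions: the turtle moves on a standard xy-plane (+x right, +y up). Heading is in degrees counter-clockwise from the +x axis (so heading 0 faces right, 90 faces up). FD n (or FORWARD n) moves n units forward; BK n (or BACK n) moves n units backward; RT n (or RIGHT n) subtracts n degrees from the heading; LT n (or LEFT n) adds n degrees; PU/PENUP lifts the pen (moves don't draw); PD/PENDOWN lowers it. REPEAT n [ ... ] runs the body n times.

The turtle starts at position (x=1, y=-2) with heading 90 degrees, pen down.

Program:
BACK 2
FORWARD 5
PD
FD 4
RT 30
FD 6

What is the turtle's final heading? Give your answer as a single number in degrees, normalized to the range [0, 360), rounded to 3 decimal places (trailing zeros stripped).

Answer: 60

Derivation:
Executing turtle program step by step:
Start: pos=(1,-2), heading=90, pen down
BK 2: (1,-2) -> (1,-4) [heading=90, draw]
FD 5: (1,-4) -> (1,1) [heading=90, draw]
PD: pen down
FD 4: (1,1) -> (1,5) [heading=90, draw]
RT 30: heading 90 -> 60
FD 6: (1,5) -> (4,10.196) [heading=60, draw]
Final: pos=(4,10.196), heading=60, 4 segment(s) drawn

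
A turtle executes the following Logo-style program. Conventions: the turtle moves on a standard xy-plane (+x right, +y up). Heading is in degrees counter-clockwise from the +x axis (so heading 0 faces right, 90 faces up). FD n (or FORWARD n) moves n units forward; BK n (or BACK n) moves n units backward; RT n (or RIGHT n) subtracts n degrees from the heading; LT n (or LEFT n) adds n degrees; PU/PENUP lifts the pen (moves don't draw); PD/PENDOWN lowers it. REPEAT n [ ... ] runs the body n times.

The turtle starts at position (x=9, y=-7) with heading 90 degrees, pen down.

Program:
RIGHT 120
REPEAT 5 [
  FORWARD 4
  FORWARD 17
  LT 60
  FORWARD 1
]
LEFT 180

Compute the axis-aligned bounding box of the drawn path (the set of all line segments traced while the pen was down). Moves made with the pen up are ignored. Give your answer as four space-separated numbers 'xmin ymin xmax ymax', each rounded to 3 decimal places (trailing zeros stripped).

Answer: 8.134 -17.5 46.239 26.5

Derivation:
Executing turtle program step by step:
Start: pos=(9,-7), heading=90, pen down
RT 120: heading 90 -> 330
REPEAT 5 [
  -- iteration 1/5 --
  FD 4: (9,-7) -> (12.464,-9) [heading=330, draw]
  FD 17: (12.464,-9) -> (27.187,-17.5) [heading=330, draw]
  LT 60: heading 330 -> 30
  FD 1: (27.187,-17.5) -> (28.053,-17) [heading=30, draw]
  -- iteration 2/5 --
  FD 4: (28.053,-17) -> (31.517,-15) [heading=30, draw]
  FD 17: (31.517,-15) -> (46.239,-6.5) [heading=30, draw]
  LT 60: heading 30 -> 90
  FD 1: (46.239,-6.5) -> (46.239,-5.5) [heading=90, draw]
  -- iteration 3/5 --
  FD 4: (46.239,-5.5) -> (46.239,-1.5) [heading=90, draw]
  FD 17: (46.239,-1.5) -> (46.239,15.5) [heading=90, draw]
  LT 60: heading 90 -> 150
  FD 1: (46.239,15.5) -> (45.373,16) [heading=150, draw]
  -- iteration 4/5 --
  FD 4: (45.373,16) -> (41.909,18) [heading=150, draw]
  FD 17: (41.909,18) -> (27.187,26.5) [heading=150, draw]
  LT 60: heading 150 -> 210
  FD 1: (27.187,26.5) -> (26.321,26) [heading=210, draw]
  -- iteration 5/5 --
  FD 4: (26.321,26) -> (22.856,24) [heading=210, draw]
  FD 17: (22.856,24) -> (8.134,15.5) [heading=210, draw]
  LT 60: heading 210 -> 270
  FD 1: (8.134,15.5) -> (8.134,14.5) [heading=270, draw]
]
LT 180: heading 270 -> 90
Final: pos=(8.134,14.5), heading=90, 15 segment(s) drawn

Segment endpoints: x in {8.134, 9, 12.464, 22.856, 26.321, 27.187, 27.187, 28.053, 31.517, 41.909, 45.373, 46.239}, y in {-17.5, -17, -15, -9, -7, -6.5, -5.5, -1.5, 14.5, 15.5, 15.5, 16, 18, 24, 26, 26.5}
xmin=8.134, ymin=-17.5, xmax=46.239, ymax=26.5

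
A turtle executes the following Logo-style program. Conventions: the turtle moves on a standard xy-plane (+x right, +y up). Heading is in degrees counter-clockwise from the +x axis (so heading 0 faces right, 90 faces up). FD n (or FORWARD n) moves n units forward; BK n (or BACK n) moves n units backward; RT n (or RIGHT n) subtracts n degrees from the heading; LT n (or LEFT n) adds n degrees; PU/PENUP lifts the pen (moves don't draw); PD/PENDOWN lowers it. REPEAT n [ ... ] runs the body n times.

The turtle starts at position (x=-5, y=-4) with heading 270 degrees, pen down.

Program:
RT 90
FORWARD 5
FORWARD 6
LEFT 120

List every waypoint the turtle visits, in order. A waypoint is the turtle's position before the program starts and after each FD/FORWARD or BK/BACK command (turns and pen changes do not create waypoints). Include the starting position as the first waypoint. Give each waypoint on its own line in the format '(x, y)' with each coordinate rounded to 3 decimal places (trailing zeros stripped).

Executing turtle program step by step:
Start: pos=(-5,-4), heading=270, pen down
RT 90: heading 270 -> 180
FD 5: (-5,-4) -> (-10,-4) [heading=180, draw]
FD 6: (-10,-4) -> (-16,-4) [heading=180, draw]
LT 120: heading 180 -> 300
Final: pos=(-16,-4), heading=300, 2 segment(s) drawn
Waypoints (3 total):
(-5, -4)
(-10, -4)
(-16, -4)

Answer: (-5, -4)
(-10, -4)
(-16, -4)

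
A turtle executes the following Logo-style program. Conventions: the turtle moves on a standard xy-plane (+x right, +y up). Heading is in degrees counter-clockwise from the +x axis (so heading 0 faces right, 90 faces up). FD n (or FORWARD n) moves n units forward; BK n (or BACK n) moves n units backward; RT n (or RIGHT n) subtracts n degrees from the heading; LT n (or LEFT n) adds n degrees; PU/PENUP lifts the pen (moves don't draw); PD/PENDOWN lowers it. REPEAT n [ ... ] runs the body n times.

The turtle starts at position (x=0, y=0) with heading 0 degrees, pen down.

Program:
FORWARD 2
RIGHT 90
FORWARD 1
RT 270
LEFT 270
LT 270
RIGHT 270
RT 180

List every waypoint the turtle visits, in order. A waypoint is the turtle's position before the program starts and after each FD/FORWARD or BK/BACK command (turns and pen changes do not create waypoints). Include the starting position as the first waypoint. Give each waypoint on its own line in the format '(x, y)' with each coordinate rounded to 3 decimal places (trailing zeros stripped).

Executing turtle program step by step:
Start: pos=(0,0), heading=0, pen down
FD 2: (0,0) -> (2,0) [heading=0, draw]
RT 90: heading 0 -> 270
FD 1: (2,0) -> (2,-1) [heading=270, draw]
RT 270: heading 270 -> 0
LT 270: heading 0 -> 270
LT 270: heading 270 -> 180
RT 270: heading 180 -> 270
RT 180: heading 270 -> 90
Final: pos=(2,-1), heading=90, 2 segment(s) drawn
Waypoints (3 total):
(0, 0)
(2, 0)
(2, -1)

Answer: (0, 0)
(2, 0)
(2, -1)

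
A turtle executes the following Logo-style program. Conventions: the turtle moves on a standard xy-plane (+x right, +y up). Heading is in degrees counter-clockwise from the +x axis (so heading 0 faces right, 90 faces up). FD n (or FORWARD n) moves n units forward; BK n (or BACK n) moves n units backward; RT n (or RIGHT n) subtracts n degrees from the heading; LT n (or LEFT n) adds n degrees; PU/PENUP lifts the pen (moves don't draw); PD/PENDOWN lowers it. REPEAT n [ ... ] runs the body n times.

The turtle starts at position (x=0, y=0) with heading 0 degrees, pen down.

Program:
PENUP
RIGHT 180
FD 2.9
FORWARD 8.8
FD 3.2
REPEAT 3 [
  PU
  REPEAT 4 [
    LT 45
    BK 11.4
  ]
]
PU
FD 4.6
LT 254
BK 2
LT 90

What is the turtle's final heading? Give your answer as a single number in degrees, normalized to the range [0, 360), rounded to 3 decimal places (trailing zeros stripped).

Answer: 344

Derivation:
Executing turtle program step by step:
Start: pos=(0,0), heading=0, pen down
PU: pen up
RT 180: heading 0 -> 180
FD 2.9: (0,0) -> (-2.9,0) [heading=180, move]
FD 8.8: (-2.9,0) -> (-11.7,0) [heading=180, move]
FD 3.2: (-11.7,0) -> (-14.9,0) [heading=180, move]
REPEAT 3 [
  -- iteration 1/3 --
  PU: pen up
  REPEAT 4 [
    -- iteration 1/4 --
    LT 45: heading 180 -> 225
    BK 11.4: (-14.9,0) -> (-6.839,8.061) [heading=225, move]
    -- iteration 2/4 --
    LT 45: heading 225 -> 270
    BK 11.4: (-6.839,8.061) -> (-6.839,19.461) [heading=270, move]
    -- iteration 3/4 --
    LT 45: heading 270 -> 315
    BK 11.4: (-6.839,19.461) -> (-14.9,27.522) [heading=315, move]
    -- iteration 4/4 --
    LT 45: heading 315 -> 0
    BK 11.4: (-14.9,27.522) -> (-26.3,27.522) [heading=0, move]
  ]
  -- iteration 2/3 --
  PU: pen up
  REPEAT 4 [
    -- iteration 1/4 --
    LT 45: heading 0 -> 45
    BK 11.4: (-26.3,27.522) -> (-34.361,19.461) [heading=45, move]
    -- iteration 2/4 --
    LT 45: heading 45 -> 90
    BK 11.4: (-34.361,19.461) -> (-34.361,8.061) [heading=90, move]
    -- iteration 3/4 --
    LT 45: heading 90 -> 135
    BK 11.4: (-34.361,8.061) -> (-26.3,0) [heading=135, move]
    -- iteration 4/4 --
    LT 45: heading 135 -> 180
    BK 11.4: (-26.3,0) -> (-14.9,0) [heading=180, move]
  ]
  -- iteration 3/3 --
  PU: pen up
  REPEAT 4 [
    -- iteration 1/4 --
    LT 45: heading 180 -> 225
    BK 11.4: (-14.9,0) -> (-6.839,8.061) [heading=225, move]
    -- iteration 2/4 --
    LT 45: heading 225 -> 270
    BK 11.4: (-6.839,8.061) -> (-6.839,19.461) [heading=270, move]
    -- iteration 3/4 --
    LT 45: heading 270 -> 315
    BK 11.4: (-6.839,19.461) -> (-14.9,27.522) [heading=315, move]
    -- iteration 4/4 --
    LT 45: heading 315 -> 0
    BK 11.4: (-14.9,27.522) -> (-26.3,27.522) [heading=0, move]
  ]
]
PU: pen up
FD 4.6: (-26.3,27.522) -> (-21.7,27.522) [heading=0, move]
LT 254: heading 0 -> 254
BK 2: (-21.7,27.522) -> (-21.149,29.445) [heading=254, move]
LT 90: heading 254 -> 344
Final: pos=(-21.149,29.445), heading=344, 0 segment(s) drawn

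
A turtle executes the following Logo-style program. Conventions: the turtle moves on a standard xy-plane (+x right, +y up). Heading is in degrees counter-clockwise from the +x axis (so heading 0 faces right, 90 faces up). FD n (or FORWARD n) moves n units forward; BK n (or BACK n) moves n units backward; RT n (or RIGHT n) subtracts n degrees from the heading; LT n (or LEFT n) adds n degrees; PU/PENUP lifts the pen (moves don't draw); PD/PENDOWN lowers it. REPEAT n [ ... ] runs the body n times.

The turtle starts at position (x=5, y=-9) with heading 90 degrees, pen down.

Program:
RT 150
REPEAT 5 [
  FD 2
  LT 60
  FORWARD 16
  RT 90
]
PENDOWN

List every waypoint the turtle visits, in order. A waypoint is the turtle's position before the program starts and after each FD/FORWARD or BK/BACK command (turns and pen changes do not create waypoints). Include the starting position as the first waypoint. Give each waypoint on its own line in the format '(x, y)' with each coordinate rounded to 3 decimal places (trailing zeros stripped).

Answer: (5, -9)
(6, -10.732)
(22, -10.732)
(22, -12.732)
(35.856, -20.732)
(34.856, -22.464)
(42.856, -36.321)
(41.124, -37.321)
(41.124, -53.321)
(39.124, -53.321)
(31.124, -67.177)

Derivation:
Executing turtle program step by step:
Start: pos=(5,-9), heading=90, pen down
RT 150: heading 90 -> 300
REPEAT 5 [
  -- iteration 1/5 --
  FD 2: (5,-9) -> (6,-10.732) [heading=300, draw]
  LT 60: heading 300 -> 0
  FD 16: (6,-10.732) -> (22,-10.732) [heading=0, draw]
  RT 90: heading 0 -> 270
  -- iteration 2/5 --
  FD 2: (22,-10.732) -> (22,-12.732) [heading=270, draw]
  LT 60: heading 270 -> 330
  FD 16: (22,-12.732) -> (35.856,-20.732) [heading=330, draw]
  RT 90: heading 330 -> 240
  -- iteration 3/5 --
  FD 2: (35.856,-20.732) -> (34.856,-22.464) [heading=240, draw]
  LT 60: heading 240 -> 300
  FD 16: (34.856,-22.464) -> (42.856,-36.321) [heading=300, draw]
  RT 90: heading 300 -> 210
  -- iteration 4/5 --
  FD 2: (42.856,-36.321) -> (41.124,-37.321) [heading=210, draw]
  LT 60: heading 210 -> 270
  FD 16: (41.124,-37.321) -> (41.124,-53.321) [heading=270, draw]
  RT 90: heading 270 -> 180
  -- iteration 5/5 --
  FD 2: (41.124,-53.321) -> (39.124,-53.321) [heading=180, draw]
  LT 60: heading 180 -> 240
  FD 16: (39.124,-53.321) -> (31.124,-67.177) [heading=240, draw]
  RT 90: heading 240 -> 150
]
PD: pen down
Final: pos=(31.124,-67.177), heading=150, 10 segment(s) drawn
Waypoints (11 total):
(5, -9)
(6, -10.732)
(22, -10.732)
(22, -12.732)
(35.856, -20.732)
(34.856, -22.464)
(42.856, -36.321)
(41.124, -37.321)
(41.124, -53.321)
(39.124, -53.321)
(31.124, -67.177)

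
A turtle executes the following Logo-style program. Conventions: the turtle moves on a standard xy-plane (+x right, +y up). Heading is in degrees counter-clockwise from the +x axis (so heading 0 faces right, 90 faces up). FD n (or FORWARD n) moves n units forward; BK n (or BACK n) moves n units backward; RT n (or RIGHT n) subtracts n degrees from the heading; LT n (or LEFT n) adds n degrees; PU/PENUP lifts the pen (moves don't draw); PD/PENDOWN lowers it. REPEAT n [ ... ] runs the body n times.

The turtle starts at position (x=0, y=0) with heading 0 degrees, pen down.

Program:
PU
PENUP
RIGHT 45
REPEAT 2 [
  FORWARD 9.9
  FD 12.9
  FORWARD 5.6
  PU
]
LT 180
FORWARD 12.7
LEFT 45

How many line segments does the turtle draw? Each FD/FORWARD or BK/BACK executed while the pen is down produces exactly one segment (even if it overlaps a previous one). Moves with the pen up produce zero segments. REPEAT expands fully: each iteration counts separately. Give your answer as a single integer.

Executing turtle program step by step:
Start: pos=(0,0), heading=0, pen down
PU: pen up
PU: pen up
RT 45: heading 0 -> 315
REPEAT 2 [
  -- iteration 1/2 --
  FD 9.9: (0,0) -> (7,-7) [heading=315, move]
  FD 12.9: (7,-7) -> (16.122,-16.122) [heading=315, move]
  FD 5.6: (16.122,-16.122) -> (20.082,-20.082) [heading=315, move]
  PU: pen up
  -- iteration 2/2 --
  FD 9.9: (20.082,-20.082) -> (27.082,-27.082) [heading=315, move]
  FD 12.9: (27.082,-27.082) -> (36.204,-36.204) [heading=315, move]
  FD 5.6: (36.204,-36.204) -> (40.164,-40.164) [heading=315, move]
  PU: pen up
]
LT 180: heading 315 -> 135
FD 12.7: (40.164,-40.164) -> (31.183,-31.183) [heading=135, move]
LT 45: heading 135 -> 180
Final: pos=(31.183,-31.183), heading=180, 0 segment(s) drawn
Segments drawn: 0

Answer: 0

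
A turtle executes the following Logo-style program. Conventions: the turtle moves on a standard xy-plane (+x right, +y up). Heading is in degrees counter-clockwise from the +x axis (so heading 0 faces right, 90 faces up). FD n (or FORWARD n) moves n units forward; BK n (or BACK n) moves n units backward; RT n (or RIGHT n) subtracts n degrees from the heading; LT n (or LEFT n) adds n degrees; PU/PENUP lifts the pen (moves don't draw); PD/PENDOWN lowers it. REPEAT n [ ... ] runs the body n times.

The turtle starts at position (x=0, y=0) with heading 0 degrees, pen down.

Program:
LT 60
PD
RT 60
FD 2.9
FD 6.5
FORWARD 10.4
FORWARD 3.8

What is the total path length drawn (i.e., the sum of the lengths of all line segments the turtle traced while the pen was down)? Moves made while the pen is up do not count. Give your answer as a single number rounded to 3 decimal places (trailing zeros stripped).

Executing turtle program step by step:
Start: pos=(0,0), heading=0, pen down
LT 60: heading 0 -> 60
PD: pen down
RT 60: heading 60 -> 0
FD 2.9: (0,0) -> (2.9,0) [heading=0, draw]
FD 6.5: (2.9,0) -> (9.4,0) [heading=0, draw]
FD 10.4: (9.4,0) -> (19.8,0) [heading=0, draw]
FD 3.8: (19.8,0) -> (23.6,0) [heading=0, draw]
Final: pos=(23.6,0), heading=0, 4 segment(s) drawn

Segment lengths:
  seg 1: (0,0) -> (2.9,0), length = 2.9
  seg 2: (2.9,0) -> (9.4,0), length = 6.5
  seg 3: (9.4,0) -> (19.8,0), length = 10.4
  seg 4: (19.8,0) -> (23.6,0), length = 3.8
Total = 23.6

Answer: 23.6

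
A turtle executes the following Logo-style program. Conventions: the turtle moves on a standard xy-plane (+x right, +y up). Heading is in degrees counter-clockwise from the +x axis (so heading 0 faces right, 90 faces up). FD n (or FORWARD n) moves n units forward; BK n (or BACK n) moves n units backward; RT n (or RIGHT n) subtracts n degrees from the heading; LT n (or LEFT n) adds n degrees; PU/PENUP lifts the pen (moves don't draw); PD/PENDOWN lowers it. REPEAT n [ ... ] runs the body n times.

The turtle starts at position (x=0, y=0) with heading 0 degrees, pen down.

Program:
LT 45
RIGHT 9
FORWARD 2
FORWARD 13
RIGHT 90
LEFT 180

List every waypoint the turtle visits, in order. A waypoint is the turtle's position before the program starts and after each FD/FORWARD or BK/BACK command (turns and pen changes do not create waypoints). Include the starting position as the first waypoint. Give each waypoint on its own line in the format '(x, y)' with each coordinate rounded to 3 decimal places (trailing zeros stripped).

Executing turtle program step by step:
Start: pos=(0,0), heading=0, pen down
LT 45: heading 0 -> 45
RT 9: heading 45 -> 36
FD 2: (0,0) -> (1.618,1.176) [heading=36, draw]
FD 13: (1.618,1.176) -> (12.135,8.817) [heading=36, draw]
RT 90: heading 36 -> 306
LT 180: heading 306 -> 126
Final: pos=(12.135,8.817), heading=126, 2 segment(s) drawn
Waypoints (3 total):
(0, 0)
(1.618, 1.176)
(12.135, 8.817)

Answer: (0, 0)
(1.618, 1.176)
(12.135, 8.817)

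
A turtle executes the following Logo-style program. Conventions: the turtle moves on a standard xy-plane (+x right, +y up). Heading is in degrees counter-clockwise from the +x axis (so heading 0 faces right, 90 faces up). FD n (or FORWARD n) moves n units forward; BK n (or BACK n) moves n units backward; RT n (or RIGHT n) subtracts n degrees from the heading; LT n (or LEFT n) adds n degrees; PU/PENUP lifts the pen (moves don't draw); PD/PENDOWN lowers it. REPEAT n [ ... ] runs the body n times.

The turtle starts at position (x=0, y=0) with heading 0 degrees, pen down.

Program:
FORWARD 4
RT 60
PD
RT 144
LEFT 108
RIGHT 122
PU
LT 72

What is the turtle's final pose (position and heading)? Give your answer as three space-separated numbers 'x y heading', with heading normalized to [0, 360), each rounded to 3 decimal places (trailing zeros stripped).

Executing turtle program step by step:
Start: pos=(0,0), heading=0, pen down
FD 4: (0,0) -> (4,0) [heading=0, draw]
RT 60: heading 0 -> 300
PD: pen down
RT 144: heading 300 -> 156
LT 108: heading 156 -> 264
RT 122: heading 264 -> 142
PU: pen up
LT 72: heading 142 -> 214
Final: pos=(4,0), heading=214, 1 segment(s) drawn

Answer: 4 0 214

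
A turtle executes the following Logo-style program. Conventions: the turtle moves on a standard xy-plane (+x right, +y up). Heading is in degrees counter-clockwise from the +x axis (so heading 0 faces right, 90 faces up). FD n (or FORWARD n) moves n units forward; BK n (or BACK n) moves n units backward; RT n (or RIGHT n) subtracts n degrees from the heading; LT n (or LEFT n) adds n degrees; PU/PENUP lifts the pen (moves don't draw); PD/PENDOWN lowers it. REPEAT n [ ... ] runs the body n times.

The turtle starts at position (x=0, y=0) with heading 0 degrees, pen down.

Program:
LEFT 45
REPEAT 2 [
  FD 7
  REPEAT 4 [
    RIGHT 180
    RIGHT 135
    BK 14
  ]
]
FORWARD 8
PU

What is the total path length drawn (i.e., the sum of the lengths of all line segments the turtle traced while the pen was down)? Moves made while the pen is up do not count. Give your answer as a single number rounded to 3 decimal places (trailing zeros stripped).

Answer: 134

Derivation:
Executing turtle program step by step:
Start: pos=(0,0), heading=0, pen down
LT 45: heading 0 -> 45
REPEAT 2 [
  -- iteration 1/2 --
  FD 7: (0,0) -> (4.95,4.95) [heading=45, draw]
  REPEAT 4 [
    -- iteration 1/4 --
    RT 180: heading 45 -> 225
    RT 135: heading 225 -> 90
    BK 14: (4.95,4.95) -> (4.95,-9.05) [heading=90, draw]
    -- iteration 2/4 --
    RT 180: heading 90 -> 270
    RT 135: heading 270 -> 135
    BK 14: (4.95,-9.05) -> (14.849,-18.95) [heading=135, draw]
    -- iteration 3/4 --
    RT 180: heading 135 -> 315
    RT 135: heading 315 -> 180
    BK 14: (14.849,-18.95) -> (28.849,-18.95) [heading=180, draw]
    -- iteration 4/4 --
    RT 180: heading 180 -> 0
    RT 135: heading 0 -> 225
    BK 14: (28.849,-18.95) -> (38.749,-9.05) [heading=225, draw]
  ]
  -- iteration 2/2 --
  FD 7: (38.749,-9.05) -> (33.799,-14) [heading=225, draw]
  REPEAT 4 [
    -- iteration 1/4 --
    RT 180: heading 225 -> 45
    RT 135: heading 45 -> 270
    BK 14: (33.799,-14) -> (33.799,0) [heading=270, draw]
    -- iteration 2/4 --
    RT 180: heading 270 -> 90
    RT 135: heading 90 -> 315
    BK 14: (33.799,0) -> (23.899,9.899) [heading=315, draw]
    -- iteration 3/4 --
    RT 180: heading 315 -> 135
    RT 135: heading 135 -> 0
    BK 14: (23.899,9.899) -> (9.899,9.899) [heading=0, draw]
    -- iteration 4/4 --
    RT 180: heading 0 -> 180
    RT 135: heading 180 -> 45
    BK 14: (9.899,9.899) -> (0,0) [heading=45, draw]
  ]
]
FD 8: (0,0) -> (5.657,5.657) [heading=45, draw]
PU: pen up
Final: pos=(5.657,5.657), heading=45, 11 segment(s) drawn

Segment lengths:
  seg 1: (0,0) -> (4.95,4.95), length = 7
  seg 2: (4.95,4.95) -> (4.95,-9.05), length = 14
  seg 3: (4.95,-9.05) -> (14.849,-18.95), length = 14
  seg 4: (14.849,-18.95) -> (28.849,-18.95), length = 14
  seg 5: (28.849,-18.95) -> (38.749,-9.05), length = 14
  seg 6: (38.749,-9.05) -> (33.799,-14), length = 7
  seg 7: (33.799,-14) -> (33.799,0), length = 14
  seg 8: (33.799,0) -> (23.899,9.899), length = 14
  seg 9: (23.899,9.899) -> (9.899,9.899), length = 14
  seg 10: (9.899,9.899) -> (0,0), length = 14
  seg 11: (0,0) -> (5.657,5.657), length = 8
Total = 134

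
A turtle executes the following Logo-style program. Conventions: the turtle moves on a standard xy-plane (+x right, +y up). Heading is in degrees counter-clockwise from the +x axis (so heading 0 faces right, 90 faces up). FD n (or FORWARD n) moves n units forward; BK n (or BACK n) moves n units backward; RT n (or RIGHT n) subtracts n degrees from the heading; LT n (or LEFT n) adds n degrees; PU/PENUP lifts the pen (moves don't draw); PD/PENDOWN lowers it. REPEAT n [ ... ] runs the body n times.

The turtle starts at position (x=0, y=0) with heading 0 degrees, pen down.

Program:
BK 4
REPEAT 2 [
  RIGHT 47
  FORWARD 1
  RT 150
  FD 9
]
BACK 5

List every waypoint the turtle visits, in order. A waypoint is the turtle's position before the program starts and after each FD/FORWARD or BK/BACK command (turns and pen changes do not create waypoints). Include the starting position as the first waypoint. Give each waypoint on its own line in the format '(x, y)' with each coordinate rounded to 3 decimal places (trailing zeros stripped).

Answer: (0, 0)
(-4, 0)
(-3.318, -0.731)
(-11.925, 1.9)
(-12.363, 2.799)
(-4.902, -2.234)
(-9.047, 0.562)

Derivation:
Executing turtle program step by step:
Start: pos=(0,0), heading=0, pen down
BK 4: (0,0) -> (-4,0) [heading=0, draw]
REPEAT 2 [
  -- iteration 1/2 --
  RT 47: heading 0 -> 313
  FD 1: (-4,0) -> (-3.318,-0.731) [heading=313, draw]
  RT 150: heading 313 -> 163
  FD 9: (-3.318,-0.731) -> (-11.925,1.9) [heading=163, draw]
  -- iteration 2/2 --
  RT 47: heading 163 -> 116
  FD 1: (-11.925,1.9) -> (-12.363,2.799) [heading=116, draw]
  RT 150: heading 116 -> 326
  FD 9: (-12.363,2.799) -> (-4.902,-2.234) [heading=326, draw]
]
BK 5: (-4.902,-2.234) -> (-9.047,0.562) [heading=326, draw]
Final: pos=(-9.047,0.562), heading=326, 6 segment(s) drawn
Waypoints (7 total):
(0, 0)
(-4, 0)
(-3.318, -0.731)
(-11.925, 1.9)
(-12.363, 2.799)
(-4.902, -2.234)
(-9.047, 0.562)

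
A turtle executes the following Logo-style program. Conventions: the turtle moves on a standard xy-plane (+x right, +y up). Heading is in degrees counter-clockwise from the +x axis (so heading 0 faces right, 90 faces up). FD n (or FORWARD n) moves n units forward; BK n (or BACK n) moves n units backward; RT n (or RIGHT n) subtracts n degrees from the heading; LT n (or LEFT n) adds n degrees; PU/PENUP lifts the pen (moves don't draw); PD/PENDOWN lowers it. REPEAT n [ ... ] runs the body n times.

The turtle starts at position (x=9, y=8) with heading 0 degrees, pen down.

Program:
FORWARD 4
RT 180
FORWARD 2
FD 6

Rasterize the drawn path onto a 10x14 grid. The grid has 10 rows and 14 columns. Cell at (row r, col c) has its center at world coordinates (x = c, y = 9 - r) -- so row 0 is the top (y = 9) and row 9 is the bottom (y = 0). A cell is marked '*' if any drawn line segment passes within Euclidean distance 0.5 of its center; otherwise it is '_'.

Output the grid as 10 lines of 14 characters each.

Segment 0: (9,8) -> (13,8)
Segment 1: (13,8) -> (11,8)
Segment 2: (11,8) -> (5,8)

Answer: ______________
_____*********
______________
______________
______________
______________
______________
______________
______________
______________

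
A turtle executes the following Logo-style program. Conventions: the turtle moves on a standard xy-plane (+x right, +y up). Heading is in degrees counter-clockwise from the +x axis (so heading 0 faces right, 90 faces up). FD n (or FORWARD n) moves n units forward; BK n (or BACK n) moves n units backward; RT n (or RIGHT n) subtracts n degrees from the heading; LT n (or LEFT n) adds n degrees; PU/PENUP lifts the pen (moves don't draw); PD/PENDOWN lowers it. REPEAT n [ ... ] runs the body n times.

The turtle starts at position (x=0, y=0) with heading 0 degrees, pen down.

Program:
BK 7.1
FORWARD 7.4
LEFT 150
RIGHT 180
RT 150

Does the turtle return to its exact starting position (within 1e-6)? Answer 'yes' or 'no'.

Executing turtle program step by step:
Start: pos=(0,0), heading=0, pen down
BK 7.1: (0,0) -> (-7.1,0) [heading=0, draw]
FD 7.4: (-7.1,0) -> (0.3,0) [heading=0, draw]
LT 150: heading 0 -> 150
RT 180: heading 150 -> 330
RT 150: heading 330 -> 180
Final: pos=(0.3,0), heading=180, 2 segment(s) drawn

Start position: (0, 0)
Final position: (0.3, 0)
Distance = 0.3; >= 1e-6 -> NOT closed

Answer: no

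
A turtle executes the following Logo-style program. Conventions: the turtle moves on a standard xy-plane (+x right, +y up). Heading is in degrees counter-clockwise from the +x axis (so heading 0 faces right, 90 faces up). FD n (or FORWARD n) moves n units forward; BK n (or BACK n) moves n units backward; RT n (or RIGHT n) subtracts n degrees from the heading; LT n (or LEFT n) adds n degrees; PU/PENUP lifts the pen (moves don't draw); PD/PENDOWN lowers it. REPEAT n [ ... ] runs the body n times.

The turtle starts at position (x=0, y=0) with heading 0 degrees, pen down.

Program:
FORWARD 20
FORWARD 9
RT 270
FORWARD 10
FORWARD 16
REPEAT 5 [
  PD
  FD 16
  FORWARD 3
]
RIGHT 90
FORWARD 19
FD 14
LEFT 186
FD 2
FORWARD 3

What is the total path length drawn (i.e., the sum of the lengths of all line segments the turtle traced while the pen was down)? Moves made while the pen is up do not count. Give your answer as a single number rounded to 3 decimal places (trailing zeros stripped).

Executing turtle program step by step:
Start: pos=(0,0), heading=0, pen down
FD 20: (0,0) -> (20,0) [heading=0, draw]
FD 9: (20,0) -> (29,0) [heading=0, draw]
RT 270: heading 0 -> 90
FD 10: (29,0) -> (29,10) [heading=90, draw]
FD 16: (29,10) -> (29,26) [heading=90, draw]
REPEAT 5 [
  -- iteration 1/5 --
  PD: pen down
  FD 16: (29,26) -> (29,42) [heading=90, draw]
  FD 3: (29,42) -> (29,45) [heading=90, draw]
  -- iteration 2/5 --
  PD: pen down
  FD 16: (29,45) -> (29,61) [heading=90, draw]
  FD 3: (29,61) -> (29,64) [heading=90, draw]
  -- iteration 3/5 --
  PD: pen down
  FD 16: (29,64) -> (29,80) [heading=90, draw]
  FD 3: (29,80) -> (29,83) [heading=90, draw]
  -- iteration 4/5 --
  PD: pen down
  FD 16: (29,83) -> (29,99) [heading=90, draw]
  FD 3: (29,99) -> (29,102) [heading=90, draw]
  -- iteration 5/5 --
  PD: pen down
  FD 16: (29,102) -> (29,118) [heading=90, draw]
  FD 3: (29,118) -> (29,121) [heading=90, draw]
]
RT 90: heading 90 -> 0
FD 19: (29,121) -> (48,121) [heading=0, draw]
FD 14: (48,121) -> (62,121) [heading=0, draw]
LT 186: heading 0 -> 186
FD 2: (62,121) -> (60.011,120.791) [heading=186, draw]
FD 3: (60.011,120.791) -> (57.027,120.477) [heading=186, draw]
Final: pos=(57.027,120.477), heading=186, 18 segment(s) drawn

Segment lengths:
  seg 1: (0,0) -> (20,0), length = 20
  seg 2: (20,0) -> (29,0), length = 9
  seg 3: (29,0) -> (29,10), length = 10
  seg 4: (29,10) -> (29,26), length = 16
  seg 5: (29,26) -> (29,42), length = 16
  seg 6: (29,42) -> (29,45), length = 3
  seg 7: (29,45) -> (29,61), length = 16
  seg 8: (29,61) -> (29,64), length = 3
  seg 9: (29,64) -> (29,80), length = 16
  seg 10: (29,80) -> (29,83), length = 3
  seg 11: (29,83) -> (29,99), length = 16
  seg 12: (29,99) -> (29,102), length = 3
  seg 13: (29,102) -> (29,118), length = 16
  seg 14: (29,118) -> (29,121), length = 3
  seg 15: (29,121) -> (48,121), length = 19
  seg 16: (48,121) -> (62,121), length = 14
  seg 17: (62,121) -> (60.011,120.791), length = 2
  seg 18: (60.011,120.791) -> (57.027,120.477), length = 3
Total = 188

Answer: 188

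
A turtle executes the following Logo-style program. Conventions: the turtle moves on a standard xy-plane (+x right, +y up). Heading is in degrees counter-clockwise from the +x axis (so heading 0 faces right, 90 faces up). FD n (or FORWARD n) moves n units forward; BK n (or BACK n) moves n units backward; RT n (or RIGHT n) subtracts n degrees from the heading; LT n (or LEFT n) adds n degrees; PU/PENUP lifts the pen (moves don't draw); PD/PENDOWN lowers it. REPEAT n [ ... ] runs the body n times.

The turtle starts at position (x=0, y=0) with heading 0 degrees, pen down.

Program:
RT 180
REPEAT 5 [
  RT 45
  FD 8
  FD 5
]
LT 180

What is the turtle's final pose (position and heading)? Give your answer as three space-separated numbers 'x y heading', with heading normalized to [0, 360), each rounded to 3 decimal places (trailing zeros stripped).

Executing turtle program step by step:
Start: pos=(0,0), heading=0, pen down
RT 180: heading 0 -> 180
REPEAT 5 [
  -- iteration 1/5 --
  RT 45: heading 180 -> 135
  FD 8: (0,0) -> (-5.657,5.657) [heading=135, draw]
  FD 5: (-5.657,5.657) -> (-9.192,9.192) [heading=135, draw]
  -- iteration 2/5 --
  RT 45: heading 135 -> 90
  FD 8: (-9.192,9.192) -> (-9.192,17.192) [heading=90, draw]
  FD 5: (-9.192,17.192) -> (-9.192,22.192) [heading=90, draw]
  -- iteration 3/5 --
  RT 45: heading 90 -> 45
  FD 8: (-9.192,22.192) -> (-3.536,27.849) [heading=45, draw]
  FD 5: (-3.536,27.849) -> (0,31.385) [heading=45, draw]
  -- iteration 4/5 --
  RT 45: heading 45 -> 0
  FD 8: (0,31.385) -> (8,31.385) [heading=0, draw]
  FD 5: (8,31.385) -> (13,31.385) [heading=0, draw]
  -- iteration 5/5 --
  RT 45: heading 0 -> 315
  FD 8: (13,31.385) -> (18.657,25.728) [heading=315, draw]
  FD 5: (18.657,25.728) -> (22.192,22.192) [heading=315, draw]
]
LT 180: heading 315 -> 135
Final: pos=(22.192,22.192), heading=135, 10 segment(s) drawn

Answer: 22.192 22.192 135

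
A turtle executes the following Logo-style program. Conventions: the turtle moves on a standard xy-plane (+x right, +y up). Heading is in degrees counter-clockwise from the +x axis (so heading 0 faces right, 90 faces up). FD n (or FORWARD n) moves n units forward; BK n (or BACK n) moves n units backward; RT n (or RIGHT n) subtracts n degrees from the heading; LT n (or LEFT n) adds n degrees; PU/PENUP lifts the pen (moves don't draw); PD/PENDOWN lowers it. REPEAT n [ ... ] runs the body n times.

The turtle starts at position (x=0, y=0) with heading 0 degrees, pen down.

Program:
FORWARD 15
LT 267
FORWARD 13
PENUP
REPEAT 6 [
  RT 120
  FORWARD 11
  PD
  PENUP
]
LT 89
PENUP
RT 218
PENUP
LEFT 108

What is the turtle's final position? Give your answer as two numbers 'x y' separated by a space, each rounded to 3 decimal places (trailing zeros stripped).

Executing turtle program step by step:
Start: pos=(0,0), heading=0, pen down
FD 15: (0,0) -> (15,0) [heading=0, draw]
LT 267: heading 0 -> 267
FD 13: (15,0) -> (14.32,-12.982) [heading=267, draw]
PU: pen up
REPEAT 6 [
  -- iteration 1/6 --
  RT 120: heading 267 -> 147
  FD 11: (14.32,-12.982) -> (5.094,-6.991) [heading=147, move]
  PD: pen down
  PU: pen up
  -- iteration 2/6 --
  RT 120: heading 147 -> 27
  FD 11: (5.094,-6.991) -> (14.895,-1.997) [heading=27, move]
  PD: pen down
  PU: pen up
  -- iteration 3/6 --
  RT 120: heading 27 -> 267
  FD 11: (14.895,-1.997) -> (14.32,-12.982) [heading=267, move]
  PD: pen down
  PU: pen up
  -- iteration 4/6 --
  RT 120: heading 267 -> 147
  FD 11: (14.32,-12.982) -> (5.094,-6.991) [heading=147, move]
  PD: pen down
  PU: pen up
  -- iteration 5/6 --
  RT 120: heading 147 -> 27
  FD 11: (5.094,-6.991) -> (14.895,-1.997) [heading=27, move]
  PD: pen down
  PU: pen up
  -- iteration 6/6 --
  RT 120: heading 27 -> 267
  FD 11: (14.895,-1.997) -> (14.32,-12.982) [heading=267, move]
  PD: pen down
  PU: pen up
]
LT 89: heading 267 -> 356
PU: pen up
RT 218: heading 356 -> 138
PU: pen up
LT 108: heading 138 -> 246
Final: pos=(14.32,-12.982), heading=246, 2 segment(s) drawn

Answer: 14.32 -12.982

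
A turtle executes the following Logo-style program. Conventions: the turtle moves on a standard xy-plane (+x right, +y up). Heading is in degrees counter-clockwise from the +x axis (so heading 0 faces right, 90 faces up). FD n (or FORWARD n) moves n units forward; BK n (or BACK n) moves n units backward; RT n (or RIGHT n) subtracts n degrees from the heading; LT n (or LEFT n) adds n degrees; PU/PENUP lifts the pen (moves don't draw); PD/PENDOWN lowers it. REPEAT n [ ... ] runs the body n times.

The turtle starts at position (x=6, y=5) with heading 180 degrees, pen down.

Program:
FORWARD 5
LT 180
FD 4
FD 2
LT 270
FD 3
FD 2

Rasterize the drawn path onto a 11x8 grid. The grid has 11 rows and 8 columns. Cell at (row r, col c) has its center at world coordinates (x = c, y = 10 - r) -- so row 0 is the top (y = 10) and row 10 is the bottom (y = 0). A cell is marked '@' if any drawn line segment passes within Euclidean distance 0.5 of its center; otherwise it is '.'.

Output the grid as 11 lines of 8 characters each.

Segment 0: (6,5) -> (1,5)
Segment 1: (1,5) -> (5,5)
Segment 2: (5,5) -> (7,5)
Segment 3: (7,5) -> (7,2)
Segment 4: (7,2) -> (7,-0)

Answer: ........
........
........
........
........
.@@@@@@@
.......@
.......@
.......@
.......@
.......@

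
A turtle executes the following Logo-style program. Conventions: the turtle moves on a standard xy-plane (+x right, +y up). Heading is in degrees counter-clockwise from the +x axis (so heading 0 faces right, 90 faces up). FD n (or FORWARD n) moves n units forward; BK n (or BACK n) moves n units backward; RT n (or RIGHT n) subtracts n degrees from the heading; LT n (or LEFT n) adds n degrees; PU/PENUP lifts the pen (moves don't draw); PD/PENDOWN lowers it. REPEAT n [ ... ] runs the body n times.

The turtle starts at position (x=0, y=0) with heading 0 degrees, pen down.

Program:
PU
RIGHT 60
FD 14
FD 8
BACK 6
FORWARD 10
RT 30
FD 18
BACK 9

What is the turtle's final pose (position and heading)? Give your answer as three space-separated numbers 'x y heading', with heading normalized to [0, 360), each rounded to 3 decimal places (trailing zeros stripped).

Executing turtle program step by step:
Start: pos=(0,0), heading=0, pen down
PU: pen up
RT 60: heading 0 -> 300
FD 14: (0,0) -> (7,-12.124) [heading=300, move]
FD 8: (7,-12.124) -> (11,-19.053) [heading=300, move]
BK 6: (11,-19.053) -> (8,-13.856) [heading=300, move]
FD 10: (8,-13.856) -> (13,-22.517) [heading=300, move]
RT 30: heading 300 -> 270
FD 18: (13,-22.517) -> (13,-40.517) [heading=270, move]
BK 9: (13,-40.517) -> (13,-31.517) [heading=270, move]
Final: pos=(13,-31.517), heading=270, 0 segment(s) drawn

Answer: 13 -31.517 270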